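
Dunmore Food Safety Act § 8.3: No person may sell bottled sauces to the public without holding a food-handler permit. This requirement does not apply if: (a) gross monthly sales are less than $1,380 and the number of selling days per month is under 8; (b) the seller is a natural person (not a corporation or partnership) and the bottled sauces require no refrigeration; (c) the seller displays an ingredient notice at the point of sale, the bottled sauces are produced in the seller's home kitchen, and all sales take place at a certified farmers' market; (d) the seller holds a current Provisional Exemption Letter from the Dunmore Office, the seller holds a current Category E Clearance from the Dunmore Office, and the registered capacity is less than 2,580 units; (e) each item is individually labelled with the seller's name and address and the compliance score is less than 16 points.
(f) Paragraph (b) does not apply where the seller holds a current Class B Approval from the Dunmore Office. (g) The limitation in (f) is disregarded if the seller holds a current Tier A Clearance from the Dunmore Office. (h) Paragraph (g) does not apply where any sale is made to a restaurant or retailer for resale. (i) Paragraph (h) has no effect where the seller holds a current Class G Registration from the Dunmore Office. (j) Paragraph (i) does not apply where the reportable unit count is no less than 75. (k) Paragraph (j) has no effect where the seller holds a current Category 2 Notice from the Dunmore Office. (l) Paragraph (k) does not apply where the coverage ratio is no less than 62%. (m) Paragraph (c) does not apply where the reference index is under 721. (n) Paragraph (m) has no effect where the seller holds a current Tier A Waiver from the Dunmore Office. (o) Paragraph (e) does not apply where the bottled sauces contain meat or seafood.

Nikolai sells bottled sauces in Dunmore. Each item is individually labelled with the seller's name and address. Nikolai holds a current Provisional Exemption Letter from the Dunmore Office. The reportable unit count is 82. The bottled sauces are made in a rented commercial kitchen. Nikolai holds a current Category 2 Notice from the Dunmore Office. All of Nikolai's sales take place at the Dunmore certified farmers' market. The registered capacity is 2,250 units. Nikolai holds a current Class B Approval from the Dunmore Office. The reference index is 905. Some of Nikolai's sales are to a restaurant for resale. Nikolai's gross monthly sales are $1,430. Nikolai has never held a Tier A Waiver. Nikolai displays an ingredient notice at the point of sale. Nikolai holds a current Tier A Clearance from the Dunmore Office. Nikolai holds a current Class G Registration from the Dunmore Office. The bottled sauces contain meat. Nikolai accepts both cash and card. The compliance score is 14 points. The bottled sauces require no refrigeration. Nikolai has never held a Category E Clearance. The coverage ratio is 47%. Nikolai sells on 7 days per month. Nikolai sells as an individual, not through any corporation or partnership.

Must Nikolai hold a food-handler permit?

Exception (a) fails — gross monthly sales are $1,430, not less than $1,380.
All of (b)'s requirements are met (the seller is a natural person; the bottled sauces are shelf-stable). Applying paragraphs (f)–(l): (f) would limit (b) — a current Class B Approval is held — but (g) sets (f) aside: (g) operates against (f): a current Tier A Clearance is held. (h) operates (some sales are to a restaurant for resale), but is itself disapplied by (i): (i) is engaged — a current Class G Registration is held. (j) is engaged (the reportable unit count is 82, meeting the 75 threshold), but is displaced by (k): (k) operates against (j): a current Category 2 Notice is held. (l), which would lift (k), is not triggered — the coverage ratio is 47%, short of 62%. (b) remains available.
Exception (c) requires that the bottled sauces are produced in the seller's home kitchen; but the bottled sauces are made in a commercial kitchen, not a home kitchen, so (c) is unavailable.
Exception (d) does not apply: no current Category E Clearance is held.
All of (e)'s requirements are met (items are individually labelled; the compliance score is 14 points, less than the 16 points limit). But: (o) is engaged — the bottled sauces contain meat. So (e) is unavailable.

No — exception (b) applies; Nikolai is not required to hold a food-handler permit.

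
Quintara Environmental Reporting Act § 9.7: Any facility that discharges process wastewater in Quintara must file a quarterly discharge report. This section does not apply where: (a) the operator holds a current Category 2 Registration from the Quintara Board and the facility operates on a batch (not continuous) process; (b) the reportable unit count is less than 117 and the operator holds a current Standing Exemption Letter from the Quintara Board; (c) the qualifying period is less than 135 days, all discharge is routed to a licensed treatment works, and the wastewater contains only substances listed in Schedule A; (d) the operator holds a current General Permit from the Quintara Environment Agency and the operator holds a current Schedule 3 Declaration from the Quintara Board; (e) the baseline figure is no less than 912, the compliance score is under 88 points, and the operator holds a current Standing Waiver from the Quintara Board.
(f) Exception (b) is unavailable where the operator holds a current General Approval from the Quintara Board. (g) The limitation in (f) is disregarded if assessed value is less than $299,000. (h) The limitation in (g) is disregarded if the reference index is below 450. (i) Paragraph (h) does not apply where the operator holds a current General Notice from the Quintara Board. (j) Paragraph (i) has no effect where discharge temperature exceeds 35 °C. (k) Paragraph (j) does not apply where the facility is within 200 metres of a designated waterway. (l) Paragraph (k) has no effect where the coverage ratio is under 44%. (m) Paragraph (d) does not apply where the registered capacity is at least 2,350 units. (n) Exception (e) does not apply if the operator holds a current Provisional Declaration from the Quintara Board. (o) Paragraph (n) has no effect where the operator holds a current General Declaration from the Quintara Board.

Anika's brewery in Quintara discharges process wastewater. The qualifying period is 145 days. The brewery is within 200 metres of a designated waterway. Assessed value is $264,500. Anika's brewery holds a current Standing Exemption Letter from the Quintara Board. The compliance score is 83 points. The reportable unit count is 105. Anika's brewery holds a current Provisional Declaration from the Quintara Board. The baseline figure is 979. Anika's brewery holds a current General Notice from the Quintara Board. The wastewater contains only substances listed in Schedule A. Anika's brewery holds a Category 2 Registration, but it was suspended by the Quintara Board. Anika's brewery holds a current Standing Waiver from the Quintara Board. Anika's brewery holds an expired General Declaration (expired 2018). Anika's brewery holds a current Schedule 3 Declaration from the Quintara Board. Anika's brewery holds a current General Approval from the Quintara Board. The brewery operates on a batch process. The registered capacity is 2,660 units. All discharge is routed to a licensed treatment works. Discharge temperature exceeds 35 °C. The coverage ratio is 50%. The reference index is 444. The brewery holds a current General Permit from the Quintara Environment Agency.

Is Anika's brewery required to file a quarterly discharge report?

No — exception (b) applies; Anika's brewery is not required to file a quarterly discharge report.

Exception (a) fails — the Category 2 Registration is not current.
Exception (b)'s conditions are all satisfied: the reportable unit count is 105, less than the 117 limit; a current Standing Exemption Letter is held. As to paragraphs (f)–(l): (f) would limit (b) — a current General Approval is held — but (g) sets (f) aside: (g) operates — assessed value is $264,500, less than the $299,000 limit. (h) would limit (g) — the reference index is 444, below the 450 limit — but (i) sets (h) aside: (i) operates against (h): a current General Notice is held. (j) would limit (i) — discharge temperature exceeds 35 °C — but (k) sets (j) aside: (k) operates against (j): the brewery is within 200 m of a designated waterway. (l), which would lift (k), does not operate here — the coverage ratio is 50%, not under 44%. So (b) applies.
Exception (c) does not apply: the qualifying period is 145 days, not less than 135 days.
All of (d)'s requirements are met (a current General Permit is held; a current Schedule 3 Declaration is held). However, paragraph (m) must be considered: (m) is triggered — the registered capacity is 2,660 units, meeting the 2,350 units threshold. So (d) is unavailable.
Exception (e): the baseline figure is 979, meeting the 912 threshold; the compliance score is 83 points, under the 88 points limit; a current Standing Waiver is held — every condition holds. Turning to paragraphs (n)–(o): (n) applies — a current Provisional Declaration is held. (o) is not triggered (no current General Declaration is held), so (n) stands. So (e) is unavailable.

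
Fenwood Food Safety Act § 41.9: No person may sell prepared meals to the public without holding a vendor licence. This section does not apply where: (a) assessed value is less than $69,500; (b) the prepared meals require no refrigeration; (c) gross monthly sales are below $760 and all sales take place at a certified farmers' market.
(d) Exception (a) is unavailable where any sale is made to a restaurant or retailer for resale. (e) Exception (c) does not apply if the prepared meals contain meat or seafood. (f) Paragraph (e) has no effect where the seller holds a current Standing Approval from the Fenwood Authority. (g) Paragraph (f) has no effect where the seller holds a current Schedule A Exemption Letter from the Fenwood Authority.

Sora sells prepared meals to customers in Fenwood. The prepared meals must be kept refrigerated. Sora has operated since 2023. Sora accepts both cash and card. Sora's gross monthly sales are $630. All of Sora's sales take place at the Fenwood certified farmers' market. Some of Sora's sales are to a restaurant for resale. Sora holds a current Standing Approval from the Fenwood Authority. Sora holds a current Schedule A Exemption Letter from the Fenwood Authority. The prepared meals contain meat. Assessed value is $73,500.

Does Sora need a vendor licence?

Yes — Sora must hold a vendor licence.

Exception (a) requires that assessed value is less than $69,500; but assessed value is $73,500, not less than $69,500, so (a) is unavailable.
Exception (b) requires that the prepared meals require no refrigeration; but the prepared meals require refrigeration, so (b) is unavailable.
Exception (c): gross monthly sales are $630, below the $760 limit; all sales are at a certified farmers' market — every condition holds. Turning to paragraphs (e)–(g): (e) operates against (c): the prepared meals contain meat. (f) would limit (e) — a current Standing Approval is held — but (g) sets (f) aside: (g) is engaged — a current Schedule A Exemption Letter is held. Exception (c) does not apply.
None of the exceptions is available; § 41.9 applies in full.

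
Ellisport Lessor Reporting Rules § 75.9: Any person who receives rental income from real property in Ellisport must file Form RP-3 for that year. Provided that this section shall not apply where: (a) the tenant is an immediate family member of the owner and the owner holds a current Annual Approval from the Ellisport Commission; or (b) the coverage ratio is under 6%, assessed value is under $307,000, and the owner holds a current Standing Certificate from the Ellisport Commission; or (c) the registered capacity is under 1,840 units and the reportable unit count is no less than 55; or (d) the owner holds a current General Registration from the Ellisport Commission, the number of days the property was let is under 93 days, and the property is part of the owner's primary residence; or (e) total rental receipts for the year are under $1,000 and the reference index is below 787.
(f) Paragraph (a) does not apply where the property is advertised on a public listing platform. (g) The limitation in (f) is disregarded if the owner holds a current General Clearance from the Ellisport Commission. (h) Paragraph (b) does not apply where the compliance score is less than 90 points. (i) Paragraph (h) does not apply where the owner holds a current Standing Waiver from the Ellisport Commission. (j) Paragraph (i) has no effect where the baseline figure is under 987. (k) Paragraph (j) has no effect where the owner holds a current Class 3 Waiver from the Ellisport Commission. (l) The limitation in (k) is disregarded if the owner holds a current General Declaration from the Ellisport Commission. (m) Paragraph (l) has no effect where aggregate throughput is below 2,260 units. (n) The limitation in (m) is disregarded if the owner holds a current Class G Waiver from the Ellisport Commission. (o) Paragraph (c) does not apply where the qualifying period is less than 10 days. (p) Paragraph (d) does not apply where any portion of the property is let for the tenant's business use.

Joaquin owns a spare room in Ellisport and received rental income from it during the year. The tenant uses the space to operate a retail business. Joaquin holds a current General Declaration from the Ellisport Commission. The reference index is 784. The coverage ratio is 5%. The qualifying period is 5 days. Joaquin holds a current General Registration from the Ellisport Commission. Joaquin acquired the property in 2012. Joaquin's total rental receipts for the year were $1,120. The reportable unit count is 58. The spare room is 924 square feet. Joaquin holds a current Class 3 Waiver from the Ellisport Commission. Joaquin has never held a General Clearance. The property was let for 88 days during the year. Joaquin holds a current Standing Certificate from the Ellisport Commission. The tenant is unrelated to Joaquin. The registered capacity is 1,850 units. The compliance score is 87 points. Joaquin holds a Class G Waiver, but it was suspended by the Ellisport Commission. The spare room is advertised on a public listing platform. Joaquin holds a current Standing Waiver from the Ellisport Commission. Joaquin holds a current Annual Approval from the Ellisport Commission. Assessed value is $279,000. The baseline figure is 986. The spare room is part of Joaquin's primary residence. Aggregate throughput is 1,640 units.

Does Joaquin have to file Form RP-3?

Exception (a) fails — the tenant is unrelated to the owner.
Exception (b): the coverage ratio is 5%, under the 6% limit; assessed value is $279,000, under the $307,000 limit; a current Standing Certificate is held — every condition holds. Considering the limiting provisions: (h) is triggered (the compliance score is 87 points, less than the 90 points limit), but is set aside by (i): (i) is triggered — a current Standing Waiver is held. (j) applies (the baseline figure is 986, under the 987 limit), but is overridden by (k): (k) operates against (j): a current Class 3 Waiver is held. (l) applies (a current General Declaration is held), but is set aside by (m): (m) operates against (l): aggregate throughput is 1,640 units, below the 2,260 units limit. (n) is inapplicable (the Class G Waiver is not current), so (m) stands. So (b) applies.
Exception (c) does not apply: the registered capacity is 1,850 units, not under 1,840 units.
Exception (d): a current General Registration is held; the number of days the property was let is 88 days, under the 93 days limit; the spare room is part of the primary residence — every condition holds. However, paragraph (p) must be considered: (p) operates — the space is let for business use. Exception (d) does not apply.
Exception (e) does not apply: total rental receipts for the year are $1,120, not under $1,000.

No — exception (b) applies; Joaquin is not required to file Form RP-3.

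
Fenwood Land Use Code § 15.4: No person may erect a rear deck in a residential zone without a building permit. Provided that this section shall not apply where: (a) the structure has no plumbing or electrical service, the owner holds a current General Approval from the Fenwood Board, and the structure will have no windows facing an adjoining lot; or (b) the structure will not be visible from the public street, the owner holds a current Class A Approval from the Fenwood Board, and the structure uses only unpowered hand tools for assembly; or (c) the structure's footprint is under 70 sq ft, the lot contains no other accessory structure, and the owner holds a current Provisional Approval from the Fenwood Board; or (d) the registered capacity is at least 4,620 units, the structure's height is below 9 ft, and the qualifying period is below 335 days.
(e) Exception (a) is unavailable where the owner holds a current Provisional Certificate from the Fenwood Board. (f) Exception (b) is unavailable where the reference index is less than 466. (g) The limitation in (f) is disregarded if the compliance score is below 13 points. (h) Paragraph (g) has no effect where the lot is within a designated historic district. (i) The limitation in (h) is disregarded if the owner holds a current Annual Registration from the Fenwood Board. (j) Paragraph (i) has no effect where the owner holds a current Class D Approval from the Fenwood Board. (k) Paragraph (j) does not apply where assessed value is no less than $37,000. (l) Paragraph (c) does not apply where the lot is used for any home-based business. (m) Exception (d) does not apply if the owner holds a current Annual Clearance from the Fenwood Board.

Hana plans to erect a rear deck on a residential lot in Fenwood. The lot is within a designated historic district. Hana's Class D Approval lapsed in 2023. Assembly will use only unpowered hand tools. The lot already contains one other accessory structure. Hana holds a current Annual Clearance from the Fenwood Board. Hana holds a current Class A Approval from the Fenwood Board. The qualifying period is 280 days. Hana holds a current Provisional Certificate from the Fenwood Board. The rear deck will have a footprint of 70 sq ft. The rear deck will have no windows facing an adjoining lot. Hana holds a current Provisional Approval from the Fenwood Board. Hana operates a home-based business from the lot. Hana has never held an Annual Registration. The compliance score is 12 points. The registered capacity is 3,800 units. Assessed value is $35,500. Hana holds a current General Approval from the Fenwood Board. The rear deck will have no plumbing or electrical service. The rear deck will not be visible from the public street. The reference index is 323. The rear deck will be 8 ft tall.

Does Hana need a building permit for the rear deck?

Exception (a) is satisfied on its face — there is no plumbing or electrical service; a current General Approval is held; no windows face an adjoining lot. Turning to paragraph (e): (e) is engaged — a current Provisional Certificate is held. (a) is therefore removed.
Exception (b) is satisfied on its face — the structure will not be visible from the street; a current Class A Approval is held; assembly uses only hand tools. Turning to paragraphs (f)–(k): (f) operates against (b): the reference index is 323, less than the 466 limit. (g) would limit (f) — the compliance score is 12 points, below the 13 points limit — but (h) sets (g) aside: (h) is triggered — the lot is in a historic district. (i) does not operate here (the Annual Registration is not current), so (h) stands. (b) is therefore removed.
Exception (c) fails — the structure's footprint is 70 sq ft, not under 70 sq ft.
Exception (d) fails — the registered capacity is 3,800 units, short of 4,620 units.
Every exception is unavailable, so the rule governs.

Yes — Hana must obtain a building permit.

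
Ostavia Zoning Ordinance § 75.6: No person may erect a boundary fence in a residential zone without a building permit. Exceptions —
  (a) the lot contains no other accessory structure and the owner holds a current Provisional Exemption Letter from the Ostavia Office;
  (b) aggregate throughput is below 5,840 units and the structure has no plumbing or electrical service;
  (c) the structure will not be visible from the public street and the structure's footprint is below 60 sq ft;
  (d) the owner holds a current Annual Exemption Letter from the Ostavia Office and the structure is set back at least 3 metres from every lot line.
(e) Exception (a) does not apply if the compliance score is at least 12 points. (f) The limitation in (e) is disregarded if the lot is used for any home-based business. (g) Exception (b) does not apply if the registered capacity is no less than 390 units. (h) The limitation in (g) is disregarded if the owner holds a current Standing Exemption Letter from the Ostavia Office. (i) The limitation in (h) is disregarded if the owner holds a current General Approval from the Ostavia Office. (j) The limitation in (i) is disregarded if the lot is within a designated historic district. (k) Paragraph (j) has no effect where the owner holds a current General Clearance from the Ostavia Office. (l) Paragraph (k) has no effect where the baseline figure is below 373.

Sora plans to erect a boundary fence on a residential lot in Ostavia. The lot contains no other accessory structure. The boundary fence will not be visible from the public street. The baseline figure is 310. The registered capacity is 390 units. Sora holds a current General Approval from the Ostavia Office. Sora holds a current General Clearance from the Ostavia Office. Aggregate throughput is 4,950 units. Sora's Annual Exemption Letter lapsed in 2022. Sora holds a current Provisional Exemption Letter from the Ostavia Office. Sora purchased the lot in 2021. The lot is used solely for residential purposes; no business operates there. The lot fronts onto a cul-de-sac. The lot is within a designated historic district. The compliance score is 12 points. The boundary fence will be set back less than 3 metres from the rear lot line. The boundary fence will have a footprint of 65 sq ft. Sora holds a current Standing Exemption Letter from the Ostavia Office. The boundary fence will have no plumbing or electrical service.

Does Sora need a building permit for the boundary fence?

No — exception (b) applies; Sora does not need a building permit.

Exception (a)'s conditions are all satisfied: the lot has no other accessory structure; a current Provisional Exemption Letter is held. But applying paragraphs (e)–(f): (e) operates against (a): the compliance score is 12 points, meeting the 12 points threshold. (f) is inapplicable (the lot is solely residential), so (e) stands. Exception (a) does not apply.
Exception (b): aggregate throughput is 4,950 units, below the 5,840 units limit; there is no plumbing or electrical service — every condition holds. As to paragraphs (g)–(l): (g) would limit (b) — the registered capacity is 390 units, meeting the 390 units threshold — but (h) sets (g) aside: (h) is triggered — a current Standing Exemption Letter is held. (i) would limit (h) — a current General Approval is held — but (j) sets (i) aside: (j) is engaged — the lot is in a historic district. (k) is triggered (a current General Clearance is held), but yields to (l): (l) operates against (k): the baseline figure is 310, below the 373 limit. (b) remains available.
Exception (c) does not apply: the structure's footprint is 65 sq ft, not below 60 sq ft.
Exception (d) fails — the Annual Exemption Letter is not current.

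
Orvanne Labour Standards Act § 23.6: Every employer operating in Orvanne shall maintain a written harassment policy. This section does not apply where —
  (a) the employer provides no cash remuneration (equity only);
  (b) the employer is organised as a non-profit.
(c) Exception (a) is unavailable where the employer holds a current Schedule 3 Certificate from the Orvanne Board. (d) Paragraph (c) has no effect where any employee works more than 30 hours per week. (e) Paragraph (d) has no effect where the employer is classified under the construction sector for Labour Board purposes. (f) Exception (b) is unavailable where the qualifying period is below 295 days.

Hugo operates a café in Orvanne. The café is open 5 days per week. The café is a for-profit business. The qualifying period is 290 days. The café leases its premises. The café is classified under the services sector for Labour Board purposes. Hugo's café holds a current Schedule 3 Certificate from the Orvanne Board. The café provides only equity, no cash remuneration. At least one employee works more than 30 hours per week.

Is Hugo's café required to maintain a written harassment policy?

Exception (a)'s conditions are all satisfied: remuneration is equity-only. Under paragraphs (c)–(e): (c) operates (a current Schedule 3 Certificate is held), but is itself disapplied by (d): (d) is triggered — at least one employee exceeds 30 hours/week. (e) is not triggered (the café is classified under the services sector), so (d) stands. (a) remains available.
Exception (b) requires that the employer is organised as a non-profit; but the employer is for-profit, so (b) is unavailable.

No — exception (a) applies; Hugo's café is not required to maintain a written harassment policy.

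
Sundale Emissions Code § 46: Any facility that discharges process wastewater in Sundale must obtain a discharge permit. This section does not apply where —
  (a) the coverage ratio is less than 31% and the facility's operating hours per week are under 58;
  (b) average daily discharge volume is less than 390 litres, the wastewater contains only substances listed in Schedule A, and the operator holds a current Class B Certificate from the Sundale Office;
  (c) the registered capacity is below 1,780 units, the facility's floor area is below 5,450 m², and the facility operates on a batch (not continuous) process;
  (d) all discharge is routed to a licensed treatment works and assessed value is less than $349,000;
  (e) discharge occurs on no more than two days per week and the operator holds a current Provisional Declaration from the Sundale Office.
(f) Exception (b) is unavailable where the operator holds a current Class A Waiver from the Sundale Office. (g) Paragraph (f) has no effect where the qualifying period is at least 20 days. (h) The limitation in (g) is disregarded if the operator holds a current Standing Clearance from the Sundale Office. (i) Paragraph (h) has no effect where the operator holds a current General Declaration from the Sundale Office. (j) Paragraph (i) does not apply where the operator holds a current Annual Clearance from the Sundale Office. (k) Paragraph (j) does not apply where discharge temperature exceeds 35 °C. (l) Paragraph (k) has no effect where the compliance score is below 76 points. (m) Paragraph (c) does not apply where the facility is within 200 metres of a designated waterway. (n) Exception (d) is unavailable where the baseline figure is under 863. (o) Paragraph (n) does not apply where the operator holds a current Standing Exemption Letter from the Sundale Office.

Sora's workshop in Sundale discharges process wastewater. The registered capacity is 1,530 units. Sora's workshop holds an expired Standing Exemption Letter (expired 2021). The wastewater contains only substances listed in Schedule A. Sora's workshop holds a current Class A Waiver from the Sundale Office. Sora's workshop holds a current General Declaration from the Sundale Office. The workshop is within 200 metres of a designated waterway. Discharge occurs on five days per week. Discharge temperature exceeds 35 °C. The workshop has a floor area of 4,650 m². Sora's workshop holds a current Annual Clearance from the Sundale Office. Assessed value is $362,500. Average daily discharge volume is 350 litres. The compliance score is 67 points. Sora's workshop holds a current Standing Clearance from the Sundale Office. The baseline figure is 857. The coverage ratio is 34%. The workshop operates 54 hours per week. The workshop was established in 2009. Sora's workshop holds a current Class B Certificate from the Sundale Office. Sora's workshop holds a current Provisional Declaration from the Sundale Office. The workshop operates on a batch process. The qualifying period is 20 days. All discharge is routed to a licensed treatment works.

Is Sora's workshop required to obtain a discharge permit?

Exception (a) fails — the coverage ratio is 34%, not less than 31%.
Exception (b)'s conditions are all satisfied: average daily discharge volume is 350 litres, less than the 390 litres limit; the wastewater is Schedule-A-only; a current Class B Certificate is held. But: (f) is engaged — a current Class A Waiver is held. (g) is engaged (the qualifying period is 20 days, meeting the 20 days threshold), but yields to (h): (h) is triggered — a current Standing Clearance is held. (i) applies (a current General Declaration is held), but is set aside by (j): (j) operates — a current Annual Clearance is held. (k) operates (discharge temperature exceeds 35 °C), but is itself disapplied by (l): (l) is triggered — the compliance score is 67 points, below the 76 points limit. (b) is therefore removed.
All of (c)'s requirements are met (the registered capacity is 1,530 units, below the 1,780 units limit; the facility's floor area is 4,650 m², below the 5,450 m² limit; the facility operates on a batch process). But applying paragraph (m): (m) applies — the workshop is within 200 m of a designated waterway. So (c) is unavailable.
Exception (d) requires that assessed value is less than $349,000; but assessed value is $362,500, not less than $349,000, so (d) is unavailable.
Exception (e) requires that discharge occurs on no more than two days per week; but discharge occurs on five days per week, so (e) is unavailable.
No exception is made out. Sora's workshop falls within the general rule.

Yes — Sora's workshop must obtain a discharge permit.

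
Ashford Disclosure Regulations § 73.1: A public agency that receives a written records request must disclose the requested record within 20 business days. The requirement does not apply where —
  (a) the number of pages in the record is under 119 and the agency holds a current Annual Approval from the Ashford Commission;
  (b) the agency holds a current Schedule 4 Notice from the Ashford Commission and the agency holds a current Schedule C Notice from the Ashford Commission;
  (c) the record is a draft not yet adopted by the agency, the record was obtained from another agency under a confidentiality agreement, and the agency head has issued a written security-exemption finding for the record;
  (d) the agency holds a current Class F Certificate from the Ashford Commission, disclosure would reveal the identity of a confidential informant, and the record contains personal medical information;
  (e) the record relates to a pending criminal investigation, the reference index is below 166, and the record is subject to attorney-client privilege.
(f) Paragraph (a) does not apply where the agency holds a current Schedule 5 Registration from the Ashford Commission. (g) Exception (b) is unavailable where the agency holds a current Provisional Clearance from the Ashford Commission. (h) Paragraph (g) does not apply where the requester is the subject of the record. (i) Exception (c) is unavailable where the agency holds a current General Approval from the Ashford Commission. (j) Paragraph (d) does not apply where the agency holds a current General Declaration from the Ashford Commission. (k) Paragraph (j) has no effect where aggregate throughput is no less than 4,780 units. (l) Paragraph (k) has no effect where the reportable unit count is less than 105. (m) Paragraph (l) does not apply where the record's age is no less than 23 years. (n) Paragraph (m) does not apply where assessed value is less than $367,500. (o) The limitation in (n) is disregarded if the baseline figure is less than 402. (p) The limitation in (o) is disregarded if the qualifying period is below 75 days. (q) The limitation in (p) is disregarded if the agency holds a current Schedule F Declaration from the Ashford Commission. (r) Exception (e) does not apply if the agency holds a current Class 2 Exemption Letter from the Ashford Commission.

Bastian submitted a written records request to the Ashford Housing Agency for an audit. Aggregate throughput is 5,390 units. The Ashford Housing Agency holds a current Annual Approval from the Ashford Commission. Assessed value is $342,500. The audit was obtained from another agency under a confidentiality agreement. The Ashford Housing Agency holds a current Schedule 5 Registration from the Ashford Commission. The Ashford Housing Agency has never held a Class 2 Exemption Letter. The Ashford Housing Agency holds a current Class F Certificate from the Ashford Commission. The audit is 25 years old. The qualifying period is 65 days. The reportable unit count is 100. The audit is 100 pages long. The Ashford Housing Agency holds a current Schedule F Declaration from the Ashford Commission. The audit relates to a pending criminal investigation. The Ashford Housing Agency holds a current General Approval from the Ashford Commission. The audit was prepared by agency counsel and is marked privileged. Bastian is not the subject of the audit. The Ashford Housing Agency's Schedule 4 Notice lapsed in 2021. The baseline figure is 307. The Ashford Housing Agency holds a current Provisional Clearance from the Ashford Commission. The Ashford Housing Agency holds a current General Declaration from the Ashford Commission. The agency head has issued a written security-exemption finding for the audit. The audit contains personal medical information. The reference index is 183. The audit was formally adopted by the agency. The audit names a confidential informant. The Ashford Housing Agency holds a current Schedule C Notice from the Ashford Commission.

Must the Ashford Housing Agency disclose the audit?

No — exception (d) applies; the Ashford Housing Agency is not required to disclose the audit.

Exception (a)'s conditions are all satisfied: the number of pages in the record is 100, under the 119 limit; a current Annual Approval is held. But: (f) operates against (a): a current Schedule 5 Registration is held. So (a) is unavailable.
Exception (b) requires that the agency holds a current Schedule 4 Notice from the Ashford Commission; but there is no Schedule 4 Notice in force, so (b) is unavailable.
Exception (c) requires that the record is a draft not yet adopted by the agency; but the audit has been formally adopted, so (c) is unavailable.
Exception (d): a current Class F Certificate is held; the audit names a confidential informant; the audit contains personal medical information — every condition holds. Under paragraphs (j)–(q): (j) would limit (d) — a current General Declaration is held — but (k) sets (j) aside: (k) is triggered — aggregate throughput is 5,390 units, meeting the 4,780 units threshold. (l) would limit (k) — the reportable unit count is 100, less than the 105 limit — but (m) sets (l) aside: (m) applies — the record's age is 25 years, meeting the 23 years threshold. (n) is engaged (assessed value is $342,500, less than the $367,500 limit), but is set aside by (o): (o) operates against (n): the baseline figure is 307, less than the 402 limit. (p) is triggered (the qualifying period is 65 days, below the 75 days limit), but is overridden by (q): (q) operates against (p): a current Schedule F Declaration is held. Exception (d) stands.
Exception (e) does not apply: the reference index is 183, not below 166.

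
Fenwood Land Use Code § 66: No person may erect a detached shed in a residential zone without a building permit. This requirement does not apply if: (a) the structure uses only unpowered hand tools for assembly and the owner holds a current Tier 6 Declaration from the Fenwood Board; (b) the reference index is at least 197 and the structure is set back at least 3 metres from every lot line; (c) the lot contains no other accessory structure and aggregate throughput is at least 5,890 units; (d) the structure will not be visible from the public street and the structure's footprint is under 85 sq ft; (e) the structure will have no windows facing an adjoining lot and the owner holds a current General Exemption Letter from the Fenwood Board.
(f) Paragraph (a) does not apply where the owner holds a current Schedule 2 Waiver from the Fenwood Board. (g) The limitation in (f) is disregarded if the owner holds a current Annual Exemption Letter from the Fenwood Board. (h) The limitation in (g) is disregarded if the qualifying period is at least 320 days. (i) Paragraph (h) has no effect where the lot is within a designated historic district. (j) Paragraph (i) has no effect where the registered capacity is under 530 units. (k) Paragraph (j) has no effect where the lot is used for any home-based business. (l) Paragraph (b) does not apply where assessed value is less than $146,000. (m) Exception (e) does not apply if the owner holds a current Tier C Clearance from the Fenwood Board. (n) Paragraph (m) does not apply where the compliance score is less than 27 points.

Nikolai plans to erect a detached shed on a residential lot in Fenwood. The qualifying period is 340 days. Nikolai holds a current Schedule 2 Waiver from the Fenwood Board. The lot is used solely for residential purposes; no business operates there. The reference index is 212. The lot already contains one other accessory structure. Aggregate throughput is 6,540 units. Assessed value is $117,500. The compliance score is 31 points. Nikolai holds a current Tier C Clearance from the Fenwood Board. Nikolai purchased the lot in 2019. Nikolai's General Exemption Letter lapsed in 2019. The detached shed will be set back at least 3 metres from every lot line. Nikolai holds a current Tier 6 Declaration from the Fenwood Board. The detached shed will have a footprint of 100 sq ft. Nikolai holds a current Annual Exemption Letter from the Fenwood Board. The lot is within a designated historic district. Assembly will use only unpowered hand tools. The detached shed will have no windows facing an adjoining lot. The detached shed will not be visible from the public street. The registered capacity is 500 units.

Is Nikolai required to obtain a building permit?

Yes — Nikolai must obtain a building permit.

Exception (a): assembly uses only hand tools; a current Tier 6 Declaration is held — every condition holds. But: (f) operates against (a): a current Schedule 2 Waiver is held. (g) operates (a current Annual Exemption Letter is held), but is set aside by (h): (h) operates against (g): the qualifying period is 340 days, meeting the 320 days threshold. (i) would limit (h) — the lot is in a historic district — but (j) sets (i) aside: (j) operates against (i): the registered capacity is 500 units, under the 530 units limit. (k), which would lift (j), is inapplicable — the lot is solely residential. So (a) is unavailable.
Exception (b)'s conditions are all satisfied: the reference index is 212, meeting the 197 threshold; the setback is at least 3 m on every side. Turning to paragraph (l): (l) operates against (b): assessed value is $117,500, less than the $146,000 limit. Exception (b) does not apply.
Exception (c) fails — the lot already has another accessory structure.
Exception (d) does not apply: the structure's footprint is 100 sq ft, not under 85 sq ft.
Exception (e) requires that the owner holds a current General Exemption Letter from the Fenwood Board; but the General Exemption Letter is not current, so (e) is unavailable.
Every exception is unavailable, so the rule governs.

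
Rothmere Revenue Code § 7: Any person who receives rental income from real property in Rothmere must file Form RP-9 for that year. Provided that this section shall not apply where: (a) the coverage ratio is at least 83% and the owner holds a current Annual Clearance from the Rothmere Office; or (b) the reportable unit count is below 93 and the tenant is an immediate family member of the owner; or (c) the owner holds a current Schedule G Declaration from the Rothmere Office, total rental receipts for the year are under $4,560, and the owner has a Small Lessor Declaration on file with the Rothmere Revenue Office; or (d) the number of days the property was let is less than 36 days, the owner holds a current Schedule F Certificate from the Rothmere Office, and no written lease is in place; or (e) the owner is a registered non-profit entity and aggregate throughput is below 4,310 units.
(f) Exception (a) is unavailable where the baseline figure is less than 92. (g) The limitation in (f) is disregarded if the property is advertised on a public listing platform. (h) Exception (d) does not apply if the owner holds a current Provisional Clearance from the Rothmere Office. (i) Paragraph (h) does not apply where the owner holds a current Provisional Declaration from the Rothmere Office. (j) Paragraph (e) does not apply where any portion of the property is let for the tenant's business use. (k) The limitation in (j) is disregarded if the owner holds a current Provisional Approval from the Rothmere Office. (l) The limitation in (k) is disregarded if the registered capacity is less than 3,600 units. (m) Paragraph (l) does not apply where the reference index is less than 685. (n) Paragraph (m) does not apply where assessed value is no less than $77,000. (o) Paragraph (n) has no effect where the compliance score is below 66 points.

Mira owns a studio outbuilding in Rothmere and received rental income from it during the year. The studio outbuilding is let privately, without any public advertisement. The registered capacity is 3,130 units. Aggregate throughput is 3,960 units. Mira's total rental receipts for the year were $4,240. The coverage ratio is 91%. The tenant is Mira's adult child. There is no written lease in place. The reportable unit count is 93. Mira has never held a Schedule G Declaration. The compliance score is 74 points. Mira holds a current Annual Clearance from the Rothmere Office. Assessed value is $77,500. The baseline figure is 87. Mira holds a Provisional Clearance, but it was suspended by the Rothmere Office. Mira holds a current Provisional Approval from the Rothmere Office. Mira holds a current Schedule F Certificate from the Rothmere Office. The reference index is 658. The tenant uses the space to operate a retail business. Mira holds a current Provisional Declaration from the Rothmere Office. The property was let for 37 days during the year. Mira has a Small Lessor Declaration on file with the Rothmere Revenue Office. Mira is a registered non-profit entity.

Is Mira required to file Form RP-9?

Yes — Mira must file Form RP-9.

Exception (a)'s conditions are all satisfied: the coverage ratio is 91%, meeting the 83% threshold; a current Annual Clearance is held. But: (f) applies — the baseline figure is 87, less than the 92 limit. (g), which would lift (f), is not engaged — the property is let privately without advertisement. So (a) is unavailable.
Exception (b) does not apply: the reportable unit count is 93, not below 93.
Exception (c) fails — the Schedule G Declaration is not current.
Exception (d) requires that the number of days the property was let is less than 36 days; but the number of days the property was let is 37 days, not less than 36 days, so (d) is unavailable.
Exception (e): Mira is a registered non-profit; aggregate throughput is 3,960 units, below the 4,310 units limit — every condition holds. Turning to paragraphs (j)–(o): (j) operates — the space is let for business use. (k) would limit (j) — a current Provisional Approval is held — but (l) sets (k) aside: (l) operates — the registered capacity is 3,130 units, less than the 3,600 units limit. (m) would limit (l) — the reference index is 658, less than the 685 limit — but (n) sets (m) aside: (n) operates against (m): assessed value is $77,500, meeting the $77,000 threshold. (o) does not operate here (the compliance score is 74 points, not below 66 points), so (n) stands. Exception (e) does not apply.
No exception displaces § 7.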